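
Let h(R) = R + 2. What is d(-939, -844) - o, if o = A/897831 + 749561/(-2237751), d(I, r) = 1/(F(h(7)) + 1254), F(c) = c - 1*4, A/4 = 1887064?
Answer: -2268514112239306/281053874729331 ≈ -8.0715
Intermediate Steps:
h(R) = 2 + R
A = 7548256 (A = 4*1887064 = 7548256)
F(c) = -4 + c (F(c) = c - 4 = -4 + c)
d(I, r) = 1/1259 (d(I, r) = 1/((-4 + (2 + 7)) + 1254) = 1/((-4 + 9) + 1254) = 1/(5 + 1254) = 1/1259)
o = 1802015367785/223235802009 (o = 7548256/897831 + 749561/(-2237751) = 7548256*(1/897831) + 749561*(-1/2237751) = 7548256/897831 - 749561/2237751 = 1802015367785/223235802009 ≈ 8.0723)
d(-939, -844) - o = 1/1259 - 1*1802015367785/223235802009 = 1/1259 - 1802015367785/223235802009 = -2268514112239306/281053874729331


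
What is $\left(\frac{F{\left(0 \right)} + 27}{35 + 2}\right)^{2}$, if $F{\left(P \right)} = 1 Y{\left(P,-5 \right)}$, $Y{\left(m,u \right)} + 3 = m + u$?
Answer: $\frac{361}{1369} \approx 0.2637$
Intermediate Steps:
$Y{\left(m,u \right)} = -3 + m + u$ ($Y{\left(m,u \right)} = -3 + \left(m + u\right) = -3 + m + u$)
$F{\left(P \right)} = -8 + P$ ($F{\left(P \right)} = 1 \left(-3 + P - 5\right) = 1 \left(-8 + P\right) = -8 + P$)
$\left(\frac{F{\left(0 \right)} + 27}{35 + 2}\right)^{2} = \left(\frac{\left(-8 + 0\right) + 27}{35 + 2}\right)^{2} = \left(\frac{-8 + 27}{37}\right)^{2} = \left(19 \cdot \frac{1}{37}\right)^{2} = \left(\frac{19}{37}\right)^{2} = \frac{361}{1369}$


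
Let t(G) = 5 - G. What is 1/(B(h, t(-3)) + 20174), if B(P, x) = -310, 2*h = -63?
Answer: 1/19864 ≈ 5.0342e-5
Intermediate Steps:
h = -63/2 (h = (1/2)*(-63) = -63/2 ≈ -31.500)
1/(B(h, t(-3)) + 20174) = 1/(-310 + 20174) = 1/19864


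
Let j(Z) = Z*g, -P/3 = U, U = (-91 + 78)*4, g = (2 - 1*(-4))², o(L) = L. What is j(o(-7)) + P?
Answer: -96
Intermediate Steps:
g = 36 (g = (2 + 4)² = 6² = 36)
U = -52 (U = -13*4 = -52)
P = 156 (P = -3*(-52) = 156)
j(Z) = 36*Z (j(Z) = Z*36 = 36*Z)
j(o(-7)) + P = 36*(-7) + 156 = -252 + 156 = -96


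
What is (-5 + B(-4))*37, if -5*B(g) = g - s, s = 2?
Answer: -703/5 ≈ -140.60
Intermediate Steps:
B(g) = ⅖ - g/5 (B(g) = -(g - 1*2)/5 = -(g - 2)/5 = -(-2 + g)/5 = ⅖ - g/5)
(-5 + B(-4))*37 = (-5 + (⅖ - ⅕*(-4)))*37 = (-5 + (⅖ + ⅘))*37 = (-5 + 6/5)*37 = -19/5*37 = -703/5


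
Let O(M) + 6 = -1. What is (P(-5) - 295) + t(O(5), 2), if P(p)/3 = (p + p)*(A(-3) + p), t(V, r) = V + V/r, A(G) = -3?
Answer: -131/2 ≈ -65.500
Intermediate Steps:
O(M) = -7 (O(M) = -6 - 1 = -7)
P(p) = 6*p*(-3 + p) (P(p) = 3*((p + p)*(-3 + p)) = 3*((2*p)*(-3 + p)) = 3*(2*p*(-3 + p)) = 6*p*(-3 + p))
(P(-5) - 295) + t(O(5), 2) = (6*(-5)*(-3 - 5) - 295) + (-7 - 7/2) = (6*(-5)*(-8) - 295) + (-7 - 7*½) = (240 - 295) + (-7 - 7/2) = -55 - 21/2 = -131/2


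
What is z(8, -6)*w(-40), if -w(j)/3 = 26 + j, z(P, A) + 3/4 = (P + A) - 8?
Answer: -567/2 ≈ -283.50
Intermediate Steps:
z(P, A) = -35/4 + A + P (z(P, A) = -¾ + ((P + A) - 8) = -¾ + ((A + P) - 8) = -¾ + (-8 + A + P) = -35/4 + A + P)
w(j) = -78 - 3*j (w(j) = -3*(26 + j) = -78 - 3*j)
z(8, -6)*w(-40) = (-35/4 - 6 + 8)*(-78 - 3*(-40)) = -27*(-78 + 120)/4 = -27/4*42 = -567/2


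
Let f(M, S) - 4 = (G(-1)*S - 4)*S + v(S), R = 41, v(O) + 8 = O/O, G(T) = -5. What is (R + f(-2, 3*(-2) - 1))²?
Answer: 32041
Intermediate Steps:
v(O) = -7 (v(O) = -8 + O/O = -8 + 1 = -7)
f(M, S) = -3 + S*(-4 - 5*S) (f(M, S) = 4 + ((-5*S - 4)*S - 7) = 4 + ((-4 - 5*S)*S - 7) = 4 + (S*(-4 - 5*S) - 7) = 4 + (-7 + S*(-4 - 5*S)) = -3 + S*(-4 - 5*S))
(R + f(-2, 3*(-2) - 1))² = (41 + (-3 - 5*(3*(-2) - 1)² - 4*(3*(-2) - 1)))² = (41 + (-3 - 5*(-6 - 1)² - 4*(-6 - 1)))² = (41 + (-3 - 5*(-7)² - 4*(-7)))² = (41 + (-3 - 5*49 + 28))² = (41 + (-3 - 245 + 28))² = (41 - 220)² = (-179)² = 32041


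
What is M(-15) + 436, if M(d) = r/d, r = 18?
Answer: 2174/5 ≈ 434.80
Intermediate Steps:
M(d) = 18/d
M(-15) + 436 = 18/(-15) + 436 = 18*(-1/15) + 436 = -6/5 + 436 = 2174/5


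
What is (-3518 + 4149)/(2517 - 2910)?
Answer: -631/393 ≈ -1.6056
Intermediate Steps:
(-3518 + 4149)/(2517 - 2910) = 631/(-393) = 631*(-1/393) = -631/393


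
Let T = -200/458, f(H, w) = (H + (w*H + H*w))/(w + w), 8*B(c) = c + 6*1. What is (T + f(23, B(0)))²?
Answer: 677821225/471969 ≈ 1436.2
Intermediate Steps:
B(c) = ¾ + c/8 (B(c) = (c + 6*1)/8 = (c + 6)/8 = (6 + c)/8 = ¾ + c/8)
f(H, w) = (H + 2*H*w)/(2*w) (f(H, w) = (H + (H*w + H*w))/((2*w)) = (H + 2*H*w)*(1/(2*w)) = (H + 2*H*w)/(2*w))
T = -100/229 (T = -200*1/458 = -100/229 ≈ -0.43668)
(T + f(23, B(0)))² = (-100/229 + (23 + (½)*23/(¾ + (⅛)*0)))² = (-100/229 + (23 + (½)*23/(¾ + 0)))² = (-100/229 + (23 + (½)*23/(¾)))² = (-100/229 + (23 + (½)*23*(4/3)))² = (-100/229 + (23 + 46/3))² = (-100/229 + 115/3)² = (26035/687)² = 677821225/471969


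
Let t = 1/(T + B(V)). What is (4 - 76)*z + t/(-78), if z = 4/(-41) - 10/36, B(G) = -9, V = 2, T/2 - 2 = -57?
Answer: 10284497/380562 ≈ 27.025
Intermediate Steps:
T = -110 (T = 4 + 2*(-57) = 4 - 114 = -110)
t = -1/119 (t = 1/(-110 - 9) = 1/(-119) = -1/119 ≈ -0.0084034)
z = -277/738 (z = 4*(-1/41) - 10*1/36 = -4/41 - 5/18 = -277/738 ≈ -0.37534)
(4 - 76)*z + t/(-78) = (4 - 76)*(-277/738) - 1/119/(-78) = -72*(-277/738) - 1/119*(-1/78) = 1108/41 + 1/9282 = 10284497/380562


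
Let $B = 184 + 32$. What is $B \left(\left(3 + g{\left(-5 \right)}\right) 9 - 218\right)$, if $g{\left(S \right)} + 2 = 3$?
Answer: $-39312$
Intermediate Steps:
$B = 216$
$g{\left(S \right)} = 1$ ($g{\left(S \right)} = -2 + 3 = 1$)
$B \left(\left(3 + g{\left(-5 \right)}\right) 9 - 218\right) = 216 \left(\left(3 + 1\right) 9 - 218\right) = 216 \left(4 \cdot 9 - 218\right) = 216 \left(36 - 218\right) = 216 \left(-182\right) = -39312$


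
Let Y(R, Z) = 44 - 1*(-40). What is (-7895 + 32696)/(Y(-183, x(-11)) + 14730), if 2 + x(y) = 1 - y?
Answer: 8267/4938 ≈ 1.6742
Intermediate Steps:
x(y) = -1 - y (x(y) = -2 + (1 - y) = -1 - y)
Y(R, Z) = 84 (Y(R, Z) = 44 + 40 = 84)
(-7895 + 32696)/(Y(-183, x(-11)) + 14730) = (-7895 + 32696)/(84 + 14730) = 24801/14814 = 24801*(1/14814) = 8267/4938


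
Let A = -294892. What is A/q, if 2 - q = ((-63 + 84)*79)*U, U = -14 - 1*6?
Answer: -147446/16591 ≈ -8.8871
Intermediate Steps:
U = -20 (U = -14 - 6 = -20)
q = 33182 (q = 2 - (-63 + 84)*79*(-20) = 2 - 21*79*(-20) = 2 - 1659*(-20) = 2 - 1*(-33180) = 2 + 33180 = 33182)
A/q = -294892/33182 = -294892*1/33182 = -147446/16591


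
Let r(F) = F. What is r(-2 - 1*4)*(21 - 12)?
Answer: -54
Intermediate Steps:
r(-2 - 1*4)*(21 - 12) = (-2 - 1*4)*(21 - 12) = (-2 - 4)*9 = -6*9 = -54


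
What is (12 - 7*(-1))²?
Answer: 361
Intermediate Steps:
(12 - 7*(-1))² = (12 + 7)² = 19² = 361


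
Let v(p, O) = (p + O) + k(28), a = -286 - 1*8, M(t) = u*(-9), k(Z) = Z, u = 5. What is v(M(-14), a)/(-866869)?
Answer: 311/866869 ≈ 0.00035876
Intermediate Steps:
M(t) = -45 (M(t) = 5*(-9) = -45)
a = -294 (a = -286 - 8 = -294)
v(p, O) = 28 + O + p (v(p, O) = (p + O) + 28 = (O + p) + 28 = 28 + O + p)
v(M(-14), a)/(-866869) = (28 - 294 - 45)/(-866869) = -311*(-1/866869) = 311/866869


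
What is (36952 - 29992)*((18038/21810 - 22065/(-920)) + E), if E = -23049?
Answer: -2679512780702/16721 ≈ -1.6025e+8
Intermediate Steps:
(36952 - 29992)*((18038/21810 - 22065/(-920)) + E) = (36952 - 29992)*((18038/21810 - 22065/(-920)) - 23049) = 6960*((18038*(1/21810) - 22065*(-1/920)) - 23049) = 6960*((9019/10905 + 4413/184) - 23049) = 6960*(49783261/2006520 - 23049) = 6960*(-46198496219/2006520) = -2679512780702/16721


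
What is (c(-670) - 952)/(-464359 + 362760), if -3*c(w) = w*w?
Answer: 451756/304797 ≈ 1.4822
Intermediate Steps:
c(w) = -w²/3 (c(w) = -w*w/3 = -w²/3)
(c(-670) - 952)/(-464359 + 362760) = (-⅓*(-670)² - 952)/(-464359 + 362760) = (-⅓*448900 - 952)/(-101599) = (-448900/3 - 952)*(-1/101599) = -451756/3*(-1/101599) = 451756/304797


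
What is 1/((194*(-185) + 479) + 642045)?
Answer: 1/606634 ≈ 1.6484e-6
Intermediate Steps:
1/((194*(-185) + 479) + 642045) = 1/((-35890 + 479) + 642045) = 1/(-35411 + 642045) = 1/606634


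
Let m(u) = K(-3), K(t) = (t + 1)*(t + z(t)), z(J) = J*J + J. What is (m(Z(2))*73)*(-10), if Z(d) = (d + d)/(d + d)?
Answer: 4380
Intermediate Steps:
z(J) = J + J² (z(J) = J² + J = J + J²)
K(t) = (1 + t)*(t + t*(1 + t)) (K(t) = (t + 1)*(t + t*(1 + t)) = (1 + t)*(t + t*(1 + t)))
Z(d) = 1 (Z(d) = (2*d)/((2*d)) = (2*d)*(1/(2*d)) = 1)
m(u) = -6 (m(u) = -3*(2 + (-3)² + 3*(-3)) = -3*(2 + 9 - 9) = -3*2 = -6)
(m(Z(2))*73)*(-10) = -6*73*(-10) = -438*(-10) = 4380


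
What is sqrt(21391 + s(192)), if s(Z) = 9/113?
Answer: 2*sqrt(68285674)/113 ≈ 146.26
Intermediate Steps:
s(Z) = 9/113 (s(Z) = 9*(1/113) = 9/113)
sqrt(21391 + s(192)) = sqrt(21391 + 9/113) = sqrt(2417192/113) = 2*sqrt(68285674)/113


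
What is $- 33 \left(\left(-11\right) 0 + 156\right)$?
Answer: $-5148$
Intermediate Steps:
$- 33 \left(\left(-11\right) 0 + 156\right) = - 33 \left(0 + 156\right) = \left(-33\right) 156 = -5148$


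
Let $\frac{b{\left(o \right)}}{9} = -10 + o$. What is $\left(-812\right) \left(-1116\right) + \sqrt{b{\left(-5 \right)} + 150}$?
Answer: $906192 + \sqrt{15} \approx 9.062 \cdot 10^{5}$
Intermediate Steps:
$b{\left(o \right)} = -90 + 9 o$ ($b{\left(o \right)} = 9 \left(-10 + o\right) = -90 + 9 o$)
$\left(-812\right) \left(-1116\right) + \sqrt{b{\left(-5 \right)} + 150} = \left(-812\right) \left(-1116\right) + \sqrt{\left(-90 + 9 \left(-5\right)\right) + 150} = 906192 + \sqrt{\left(-90 - 45\right) + 150} = 906192 + \sqrt{-135 + 150} = 906192 + \sqrt{15}$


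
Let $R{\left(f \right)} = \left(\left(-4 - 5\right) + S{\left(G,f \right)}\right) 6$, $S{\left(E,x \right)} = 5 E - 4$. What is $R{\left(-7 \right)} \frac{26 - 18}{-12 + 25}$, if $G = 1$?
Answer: $- \frac{384}{13} \approx -29.538$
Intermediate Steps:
$S{\left(E,x \right)} = -4 + 5 E$
$R{\left(f \right)} = -48$ ($R{\left(f \right)} = \left(\left(-4 - 5\right) + \left(-4 + 5 \cdot 1\right)\right) 6 = \left(-9 + \left(-4 + 5\right)\right) 6 = \left(-9 + 1\right) 6 = \left(-8\right) 6 = -48$)
$R{\left(-7 \right)} \frac{26 - 18}{-12 + 25} = - 48 \frac{26 - 18}{-12 + 25} = - 48 \cdot \frac{8}{13} = - 48 \cdot 8 \cdot \frac{1}{13} = \left(-48\right) \frac{8}{13} = - \frac{384}{13}$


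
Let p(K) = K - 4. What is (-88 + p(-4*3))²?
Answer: 10816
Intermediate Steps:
p(K) = -4 + K
(-88 + p(-4*3))² = (-88 + (-4 - 4*3))² = (-88 + (-4 - 12))² = (-88 - 16)² = (-104)² = 10816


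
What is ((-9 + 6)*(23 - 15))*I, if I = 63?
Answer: -1512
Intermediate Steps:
((-9 + 6)*(23 - 15))*I = ((-9 + 6)*(23 - 15))*63 = -3*8*63 = -24*63 = -1512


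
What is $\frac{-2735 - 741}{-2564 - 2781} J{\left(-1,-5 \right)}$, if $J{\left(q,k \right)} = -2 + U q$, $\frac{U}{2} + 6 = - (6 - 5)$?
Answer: $\frac{41712}{5345} \approx 7.8039$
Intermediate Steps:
$U = -14$ ($U = -12 + 2 \left(- (6 - 5)\right) = -12 + 2 \left(\left(-1\right) 1\right) = -12 + 2 \left(-1\right) = -12 - 2 = -14$)
$J{\left(q,k \right)} = -2 - 14 q$
$\frac{-2735 - 741}{-2564 - 2781} J{\left(-1,-5 \right)} = \frac{-2735 - 741}{-2564 - 2781} \left(-2 - -14\right) = - \frac{3476}{-5345} \left(-2 + 14\right) = \left(-3476\right) \left(- \frac{1}{5345}\right) 12 = \frac{3476}{5345} \cdot 12 = \frac{41712}{5345}$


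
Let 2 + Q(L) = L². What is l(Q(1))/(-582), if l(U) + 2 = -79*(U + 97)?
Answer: 3793/291 ≈ 13.034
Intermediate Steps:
Q(L) = -2 + L²
l(U) = -7665 - 79*U (l(U) = -2 - 79*(U + 97) = -2 - 79*(97 + U) = -2 + (-7663 - 79*U) = -7665 - 79*U)
l(Q(1))/(-582) = (-7665 - 79*(-2 + 1²))/(-582) = (-7665 - 79*(-2 + 1))*(-1/582) = (-7665 - 79*(-1))*(-1/582) = (-7665 + 79)*(-1/582) = -7586*(-1/582) = 3793/291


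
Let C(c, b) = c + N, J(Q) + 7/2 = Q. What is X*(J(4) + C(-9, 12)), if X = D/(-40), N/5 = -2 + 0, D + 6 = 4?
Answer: -37/40 ≈ -0.92500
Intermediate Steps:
D = -2 (D = -6 + 4 = -2)
J(Q) = -7/2 + Q
N = -10 (N = 5*(-2 + 0) = 5*(-2) = -10)
C(c, b) = -10 + c (C(c, b) = c - 10 = -10 + c)
X = 1/20 (X = -2/(-40) = -2*(-1/40) = 1/20 ≈ 0.050000)
X*(J(4) + C(-9, 12)) = ((-7/2 + 4) + (-10 - 9))/20 = (½ - 19)/20 = (1/20)*(-37/2) = -37/40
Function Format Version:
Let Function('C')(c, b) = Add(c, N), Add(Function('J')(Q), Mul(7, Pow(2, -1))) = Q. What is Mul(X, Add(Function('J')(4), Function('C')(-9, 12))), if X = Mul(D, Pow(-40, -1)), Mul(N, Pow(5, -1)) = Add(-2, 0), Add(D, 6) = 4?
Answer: Rational(-37, 40) ≈ -0.92500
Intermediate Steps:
D = -2 (D = Add(-6, 4) = -2)
Function('J')(Q) = Add(Rational(-7, 2), Q)
N = -10 (N = Mul(5, Add(-2, 0)) = Mul(5, -2) = -10)
Function('C')(c, b) = Add(-10, c) (Function('C')(c, b) = Add(c, -10) = Add(-10, c))
X = Rational(1, 20) (X = Mul(-2, Pow(-40, -1)) = Mul(-2, Rational(-1, 40)) = Rational(1, 20) ≈ 0.050000)
Mul(X, Add(Function('J')(4), Function('C')(-9, 12))) = Mul(Rational(1, 20), Add(Add(Rational(-7, 2), 4), Add(-10, -9))) = Mul(Rational(1, 20), Add(Rational(1, 2), -19)) = Mul(Rational(1, 20), Rational(-37, 2)) = Rational(-37, 40)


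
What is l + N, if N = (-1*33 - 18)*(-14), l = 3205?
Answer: 3919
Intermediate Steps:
N = 714 (N = (-33 - 18)*(-14) = -51*(-14) = 714)
l + N = 3205 + 714 = 3919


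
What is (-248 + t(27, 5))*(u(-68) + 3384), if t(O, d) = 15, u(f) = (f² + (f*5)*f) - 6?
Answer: -7251426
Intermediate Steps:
u(f) = -6 + 6*f² (u(f) = (f² + (5*f)*f) - 6 = (f² + 5*f²) - 6 = 6*f² - 6 = -6 + 6*f²)
(-248 + t(27, 5))*(u(-68) + 3384) = (-248 + 15)*((-6 + 6*(-68)²) + 3384) = -233*((-6 + 6*4624) + 3384) = -233*((-6 + 27744) + 3384) = -233*(27738 + 3384) = -233*31122 = -7251426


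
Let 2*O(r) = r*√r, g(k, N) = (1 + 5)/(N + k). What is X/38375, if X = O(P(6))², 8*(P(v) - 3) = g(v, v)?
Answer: 117649/628736000 ≈ 0.00018712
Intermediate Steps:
g(k, N) = 6/(N + k)
P(v) = 3 + 3/(8*v) (P(v) = 3 + (6/(v + v))/8 = 3 + (6/((2*v)))/8 = 3 + (6*(1/(2*v)))/8 = 3 + (3/v)/8 = 3 + 3/(8*v))
O(r) = r^(3/2)/2 (O(r) = (r*√r)/2 = r^(3/2)/2)
X = 117649/16384 (X = ((3 + (3/8)/6)^(3/2)/2)² = ((3 + (3/8)*(⅙))^(3/2)/2)² = ((3 + 1/16)^(3/2)/2)² = ((49/16)^(3/2)/2)² = ((½)*(343/64))² = (343/128)² = 117649/16384 ≈ 7.1807)
X/38375 = (117649/16384)/38375 = (117649/16384)*(1/38375) = 117649/628736000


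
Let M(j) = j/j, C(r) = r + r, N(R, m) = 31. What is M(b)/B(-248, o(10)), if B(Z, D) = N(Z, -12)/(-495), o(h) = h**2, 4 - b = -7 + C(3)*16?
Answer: -495/31 ≈ -15.968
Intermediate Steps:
C(r) = 2*r
b = -85 (b = 4 - (-7 + (2*3)*16) = 4 - (-7 + 6*16) = 4 - (-7 + 96) = 4 - 1*89 = 4 - 89 = -85)
B(Z, D) = -31/495 (B(Z, D) = 31/(-495) = 31*(-1/495) = -31/495)
M(j) = 1
M(b)/B(-248, o(10)) = 1/(-31/495) = 1*(-495/31) = -495/31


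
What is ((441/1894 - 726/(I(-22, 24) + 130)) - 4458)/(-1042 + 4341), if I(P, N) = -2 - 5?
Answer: -346621799/256180546 ≈ -1.3530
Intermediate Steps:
I(P, N) = -7
((441/1894 - 726/(I(-22, 24) + 130)) - 4458)/(-1042 + 4341) = ((441/1894 - 726/(-7 + 130)) - 4458)/(-1042 + 4341) = ((441*(1/1894) - 726/123) - 4458)/3299 = ((441/1894 - 726*1/123) - 4458)*(1/3299) = ((441/1894 - 242/41) - 4458)*(1/3299) = (-440267/77654 - 4458)*(1/3299) = -346621799/77654*1/3299 = -346621799/256180546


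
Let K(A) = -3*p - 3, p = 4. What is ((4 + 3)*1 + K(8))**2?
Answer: 64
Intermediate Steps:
K(A) = -15 (K(A) = -3*4 - 3 = -12 - 3 = -15)
((4 + 3)*1 + K(8))**2 = ((4 + 3)*1 - 15)**2 = (7*1 - 15)**2 = (7 - 15)**2 = (-8)**2 = 64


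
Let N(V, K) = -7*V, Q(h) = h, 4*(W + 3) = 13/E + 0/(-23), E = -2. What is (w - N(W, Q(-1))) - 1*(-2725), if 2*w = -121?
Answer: 21057/8 ≈ 2632.1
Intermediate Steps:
W = -37/8 (W = -3 + (13/(-2) + 0/(-23))/4 = -3 + (13*(-1/2) + 0*(-1/23))/4 = -3 + (-13/2 + 0)/4 = -3 + (1/4)*(-13/2) = -3 - 13/8 = -37/8 ≈ -4.6250)
w = -121/2 (w = (1/2)*(-121) = -121/2 ≈ -60.500)
(w - N(W, Q(-1))) - 1*(-2725) = (-121/2 - (-7)*(-37)/8) - 1*(-2725) = (-121/2 - 1*259/8) + 2725 = (-121/2 - 259/8) + 2725 = -743/8 + 2725 = 21057/8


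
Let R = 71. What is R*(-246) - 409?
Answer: -17875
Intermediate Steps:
R*(-246) - 409 = 71*(-246) - 409 = -17466 - 409 = -17875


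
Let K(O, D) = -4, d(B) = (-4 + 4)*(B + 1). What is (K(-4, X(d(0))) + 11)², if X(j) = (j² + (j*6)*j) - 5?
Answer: 49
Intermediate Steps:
d(B) = 0 (d(B) = 0*(1 + B) = 0)
X(j) = -5 + 7*j² (X(j) = (j² + (6*j)*j) - 5 = (j² + 6*j²) - 5 = 7*j² - 5 = -5 + 7*j²)
(K(-4, X(d(0))) + 11)² = (-4 + 11)² = 7² = 49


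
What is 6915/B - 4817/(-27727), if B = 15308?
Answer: 265470841/424444916 ≈ 0.62545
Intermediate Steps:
6915/B - 4817/(-27727) = 6915/15308 - 4817/(-27727) = 6915*(1/15308) - 4817*(-1/27727) = 6915/15308 + 4817/27727 = 265470841/424444916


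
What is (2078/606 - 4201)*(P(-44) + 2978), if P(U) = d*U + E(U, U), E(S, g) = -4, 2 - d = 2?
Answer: -3782523536/303 ≈ -1.2484e+7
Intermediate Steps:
d = 0 (d = 2 - 1*2 = 2 - 2 = 0)
P(U) = -4 (P(U) = 0*U - 4 = 0 - 4 = -4)
(2078/606 - 4201)*(P(-44) + 2978) = (2078/606 - 4201)*(-4 + 2978) = (2078*(1/606) - 4201)*2974 = (1039/303 - 4201)*2974 = -1271864/303*2974 = -3782523536/303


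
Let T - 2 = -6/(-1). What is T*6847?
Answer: 54776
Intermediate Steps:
T = 8 (T = 2 - 6/(-1) = 2 - 6*(-1) = 2 + 6 = 8)
T*6847 = 8*6847 = 54776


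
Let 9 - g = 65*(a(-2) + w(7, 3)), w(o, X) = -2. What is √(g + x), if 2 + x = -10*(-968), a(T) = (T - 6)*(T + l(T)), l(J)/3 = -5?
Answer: √977 ≈ 31.257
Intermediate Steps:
l(J) = -15 (l(J) = 3*(-5) = -15)
a(T) = (-15 + T)*(-6 + T) (a(T) = (T - 6)*(T - 15) = (-6 + T)*(-15 + T) = (-15 + T)*(-6 + T))
x = 9678 (x = -2 - 10*(-968) = -2 + 9680 = 9678)
g = -8701 (g = 9 - 65*((90 + (-2)² - 21*(-2)) - 2) = 9 - 65*((90 + 4 + 42) - 2) = 9 - 65*(136 - 2) = 9 - 65*134 = 9 - 1*8710 = 9 - 8710 = -8701)
√(g + x) = √(-8701 + 9678) = √977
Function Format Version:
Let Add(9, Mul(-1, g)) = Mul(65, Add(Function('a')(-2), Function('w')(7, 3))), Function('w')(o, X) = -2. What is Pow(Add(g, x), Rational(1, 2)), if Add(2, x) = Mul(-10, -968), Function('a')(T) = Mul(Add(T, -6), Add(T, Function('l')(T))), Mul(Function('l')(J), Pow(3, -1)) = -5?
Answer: Pow(977, Rational(1, 2)) ≈ 31.257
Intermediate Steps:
Function('l')(J) = -15 (Function('l')(J) = Mul(3, -5) = -15)
Function('a')(T) = Mul(Add(-15, T), Add(-6, T)) (Function('a')(T) = Mul(Add(T, -6), Add(T, -15)) = Mul(Add(-6, T), Add(-15, T)) = Mul(Add(-15, T), Add(-6, T)))
x = 9678 (x = Add(-2, Mul(-10, -968)) = Add(-2, 9680) = 9678)
g = -8701 (g = Add(9, Mul(-1, Mul(65, Add(Add(90, Pow(-2, 2), Mul(-21, -2)), -2)))) = Add(9, Mul(-1, Mul(65, Add(Add(90, 4, 42), -2)))) = Add(9, Mul(-1, Mul(65, Add(136, -2)))) = Add(9, Mul(-1, Mul(65, 134))) = Add(9, Mul(-1, 8710)) = Add(9, -8710) = -8701)
Pow(Add(g, x), Rational(1, 2)) = Pow(Add(-8701, 9678), Rational(1, 2)) = Pow(977, Rational(1, 2))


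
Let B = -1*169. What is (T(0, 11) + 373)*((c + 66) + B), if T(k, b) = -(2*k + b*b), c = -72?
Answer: -44100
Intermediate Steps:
B = -169
T(k, b) = -b**2 - 2*k (T(k, b) = -(2*k + b**2) = -(b**2 + 2*k) = -b**2 - 2*k)
(T(0, 11) + 373)*((c + 66) + B) = ((-1*11**2 - 2*0) + 373)*((-72 + 66) - 169) = ((-1*121 + 0) + 373)*(-6 - 169) = ((-121 + 0) + 373)*(-175) = (-121 + 373)*(-175) = 252*(-175) = -44100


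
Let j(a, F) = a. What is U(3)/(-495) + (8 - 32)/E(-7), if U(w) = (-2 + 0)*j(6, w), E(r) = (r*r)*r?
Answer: 5332/56595 ≈ 0.094213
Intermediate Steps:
E(r) = r**3 (E(r) = r**2*r = r**3)
U(w) = -12 (U(w) = (-2 + 0)*6 = -2*6 = -12)
U(3)/(-495) + (8 - 32)/E(-7) = -12/(-495) + (8 - 32)/((-7)**3) = -12*(-1/495) - 24/(-343) = 4/165 - 24*(-1/343) = 4/165 + 24/343 = 5332/56595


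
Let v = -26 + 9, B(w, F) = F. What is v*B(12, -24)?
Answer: 408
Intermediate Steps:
v = -17
v*B(12, -24) = -17*(-24) = 408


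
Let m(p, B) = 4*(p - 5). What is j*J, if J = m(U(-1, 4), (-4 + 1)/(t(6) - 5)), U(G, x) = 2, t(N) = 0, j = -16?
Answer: 192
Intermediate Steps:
m(p, B) = -20 + 4*p (m(p, B) = 4*(-5 + p) = -20 + 4*p)
J = -12 (J = -20 + 4*2 = -20 + 8 = -12)
j*J = -16*(-12) = 192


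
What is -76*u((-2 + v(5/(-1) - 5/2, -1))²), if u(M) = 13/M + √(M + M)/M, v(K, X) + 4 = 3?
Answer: -988/9 - 76*√2/3 ≈ -145.60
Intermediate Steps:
v(K, X) = -1 (v(K, X) = -4 + 3 = -1)
u(M) = 13/M + √2/√M (u(M) = 13/M + √(2*M)/M = 13/M + (√2*√M)/M = 13/M + √2/√M)
-76*u((-2 + v(5/(-1) - 5/2, -1))²) = -76*(13/((-2 - 1)²) + √2/√((-2 - 1)²)) = -76*(13/((-3)²) + √2/√((-3)²)) = -76*(13/9 + √2/√9) = -76*(13*(⅑) + √2*(⅓)) = -76*(13/9 + √2/3) = -988/9 - 76*√2/3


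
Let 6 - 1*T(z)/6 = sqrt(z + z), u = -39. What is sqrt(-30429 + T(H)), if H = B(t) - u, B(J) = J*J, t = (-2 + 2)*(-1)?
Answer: sqrt(-30393 - 6*sqrt(78)) ≈ 174.49*I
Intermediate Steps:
t = 0 (t = 0*(-1) = 0)
B(J) = J**2
H = 39 (H = 0**2 - 1*(-39) = 0 + 39 = 39)
T(z) = 36 - 6*sqrt(2)*sqrt(z) (T(z) = 36 - 6*sqrt(z + z) = 36 - 6*sqrt(2)*sqrt(z))
sqrt(-30429 + T(H)) = sqrt(-30429 + (36 - 6*sqrt(2)*sqrt(39))) = sqrt(-30429 + (36 - 6*sqrt(78))) = sqrt(-30393 - 6*sqrt(78))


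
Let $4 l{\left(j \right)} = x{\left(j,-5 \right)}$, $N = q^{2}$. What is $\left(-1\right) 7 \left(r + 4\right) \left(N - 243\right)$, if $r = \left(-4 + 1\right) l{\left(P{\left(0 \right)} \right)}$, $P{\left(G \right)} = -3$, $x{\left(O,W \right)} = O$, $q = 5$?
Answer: $\frac{19075}{2} \approx 9537.5$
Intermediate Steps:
$N = 25$ ($N = 5^{2} = 25$)
$l{\left(j \right)} = \frac{j}{4}$
$r = \frac{9}{4}$ ($r = \left(-4 + 1\right) \frac{1}{4} \left(-3\right) = \left(-3\right) \left(- \frac{3}{4}\right) = \frac{9}{4} \approx 2.25$)
$\left(-1\right) 7 \left(r + 4\right) \left(N - 243\right) = \left(-1\right) 7 \left(\frac{9}{4} + 4\right) \left(25 - 243\right) = \left(-7\right) \frac{25}{4} \left(25 - 243\right) = \left(- \frac{175}{4}\right) \left(-218\right) = \frac{19075}{2}$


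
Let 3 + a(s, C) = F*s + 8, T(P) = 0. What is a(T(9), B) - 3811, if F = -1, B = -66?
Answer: -3806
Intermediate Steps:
a(s, C) = 5 - s (a(s, C) = -3 + (-s + 8) = -3 + (8 - s) = 5 - s)
a(T(9), B) - 3811 = (5 - 1*0) - 3811 = (5 + 0) - 3811 = 5 - 3811 = -3806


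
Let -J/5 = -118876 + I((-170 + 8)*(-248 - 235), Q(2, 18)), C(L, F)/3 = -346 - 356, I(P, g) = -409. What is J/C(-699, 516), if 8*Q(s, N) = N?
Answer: -596425/2106 ≈ -283.20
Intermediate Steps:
Q(s, N) = N/8
C(L, F) = -2106 (C(L, F) = 3*(-346 - 356) = 3*(-702) = -2106)
J = 596425 (J = -5*(-118876 - 409) = -5*(-119285) = 596425)
J/C(-699, 516) = 596425/(-2106) = 596425*(-1/2106) = -596425/2106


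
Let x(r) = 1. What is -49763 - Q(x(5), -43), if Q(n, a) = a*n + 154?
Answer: -49874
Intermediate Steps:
Q(n, a) = 154 + a*n
-49763 - Q(x(5), -43) = -49763 - (154 - 43*1) = -49763 - (154 - 43) = -49763 - 1*111 = -49763 - 111 = -49874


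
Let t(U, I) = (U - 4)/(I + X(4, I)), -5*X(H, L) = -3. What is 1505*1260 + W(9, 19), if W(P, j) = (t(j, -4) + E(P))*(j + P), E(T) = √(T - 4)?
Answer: 32235000/17 + 28*√5 ≈ 1.8962e+6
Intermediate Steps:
X(H, L) = ⅗ (X(H, L) = -⅕*(-3) = ⅗)
E(T) = √(-4 + T)
t(U, I) = (-4 + U)/(⅗ + I) (t(U, I) = (U - 4)/(I + ⅗) = (-4 + U)/(⅗ + I))
W(P, j) = (P + j)*(20/17 + √(-4 + P) - 5*j/17) (W(P, j) = (5*(-4 + j)/(3 + 5*(-4)) + √(-4 + P))*(j + P) = (5*(-4 + j)/(3 - 20) + √(-4 + P))*(P + j) = (5*(-4 + j)/(-17) + √(-4 + P))*(P + j) = (5*(-1/17)*(-4 + j) + √(-4 + P))*(P + j) = ((20/17 - 5*j/17) + √(-4 + P))*(P + j) = (20/17 + √(-4 + P) - 5*j/17)*(P + j) = (P + j)*(20/17 + √(-4 + P) - 5*j/17))
1505*1260 + W(9, 19) = 1505*1260 + (9*√(-4 + 9) + 19*√(-4 + 9) + (5/17)*9*(4 - 1*19) + (5/17)*19*(4 - 1*19)) = 1896300 + (9*√5 + 19*√5 + (5/17)*9*(4 - 19) + (5/17)*19*(4 - 19)) = 1896300 + (9*√5 + 19*√5 + (5/17)*9*(-15) + (5/17)*19*(-15)) = 1896300 + (9*√5 + 19*√5 - 675/17 - 1425/17) = 1896300 + (-2100/17 + 28*√5) = 32235000/17 + 28*√5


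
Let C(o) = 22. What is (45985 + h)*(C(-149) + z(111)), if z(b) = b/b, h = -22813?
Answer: 532956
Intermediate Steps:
z(b) = 1
(45985 + h)*(C(-149) + z(111)) = (45985 - 22813)*(22 + 1) = 23172*23 = 532956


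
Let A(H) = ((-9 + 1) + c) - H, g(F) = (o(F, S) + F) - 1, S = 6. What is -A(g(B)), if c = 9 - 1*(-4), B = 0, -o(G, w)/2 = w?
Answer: -18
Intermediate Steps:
o(G, w) = -2*w
g(F) = -13 + F (g(F) = (-2*6 + F) - 1 = (-12 + F) - 1 = -13 + F)
c = 13 (c = 9 + 4 = 13)
A(H) = 5 - H (A(H) = ((-9 + 1) + 13) - H = (-8 + 13) - H = 5 - H)
-A(g(B)) = -(5 - (-13 + 0)) = -(5 - 1*(-13)) = -(5 + 13) = -1*18 = -18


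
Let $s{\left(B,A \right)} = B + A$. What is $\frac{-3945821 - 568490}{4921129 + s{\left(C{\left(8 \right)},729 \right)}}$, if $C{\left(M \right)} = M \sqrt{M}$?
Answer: $- \frac{11109398854919}{12112343085826} + \frac{18057244 \sqrt{2}}{6056171542913} \approx -0.91719$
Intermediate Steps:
$C{\left(M \right)} = M^{\frac{3}{2}}$
$s{\left(B,A \right)} = A + B$
$\frac{-3945821 - 568490}{4921129 + s{\left(C{\left(8 \right)},729 \right)}} = \frac{-3945821 - 568490}{4921129 + \left(729 + 8^{\frac{3}{2}}\right)} = - \frac{4514311}{4921129 + \left(729 + 16 \sqrt{2}\right)} = - \frac{4514311}{4921858 + 16 \sqrt{2}}$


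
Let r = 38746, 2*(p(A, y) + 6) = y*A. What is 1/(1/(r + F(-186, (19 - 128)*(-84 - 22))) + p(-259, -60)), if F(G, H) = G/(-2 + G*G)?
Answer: 670189469/5203351054613 ≈ 0.00012880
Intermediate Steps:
p(A, y) = -6 + A*y/2 (p(A, y) = -6 + (y*A)/2 = -6 + (A*y)/2 = -6 + A*y/2)
F(G, H) = G/(-2 + G²)
1/(1/(r + F(-186, (19 - 128)*(-84 - 22))) + p(-259, -60)) = 1/(1/(38746 - 186/(-2 + (-186)²)) + (-6 + (½)*(-259)*(-60))) = 1/(1/(38746 - 186/(-2 + 34596)) + (-6 + 7770)) = 1/(1/(38746 - 186/34594) + 7764) = 1/(1/(38746 - 186*1/34594) + 7764) = 1/(1/(38746 - 93/17297) + 7764) = 1/(1/(670189469/17297) + 7764) = 1/(17297/670189469 + 7764) = 1/(5203351054613/670189469) = 670189469/5203351054613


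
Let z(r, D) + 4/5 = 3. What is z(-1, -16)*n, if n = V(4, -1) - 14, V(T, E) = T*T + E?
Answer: 11/5 ≈ 2.2000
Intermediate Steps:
z(r, D) = 11/5 (z(r, D) = -⅘ + 3 = 11/5)
V(T, E) = E + T² (V(T, E) = T² + E = E + T²)
n = 1 (n = (-1 + 4²) - 14 = (-1 + 16) - 14 = 15 - 14 = 1)
z(-1, -16)*n = (11/5)*1 = 11/5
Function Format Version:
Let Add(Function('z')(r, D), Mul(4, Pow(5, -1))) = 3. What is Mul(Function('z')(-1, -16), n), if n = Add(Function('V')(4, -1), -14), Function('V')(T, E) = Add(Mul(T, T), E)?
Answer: Rational(11, 5) ≈ 2.2000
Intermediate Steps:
Function('z')(r, D) = Rational(11, 5) (Function('z')(r, D) = Add(Rational(-4, 5), 3) = Rational(11, 5))
Function('V')(T, E) = Add(E, Pow(T, 2)) (Function('V')(T, E) = Add(Pow(T, 2), E) = Add(E, Pow(T, 2)))
n = 1 (n = Add(Add(-1, Pow(4, 2)), -14) = Add(Add(-1, 16), -14) = Add(15, -14) = 1)
Mul(Function('z')(-1, -16), n) = Mul(Rational(11, 5), 1) = Rational(11, 5)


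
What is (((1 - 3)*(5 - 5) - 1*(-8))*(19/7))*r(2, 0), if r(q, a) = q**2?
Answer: 608/7 ≈ 86.857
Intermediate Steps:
(((1 - 3)*(5 - 5) - 1*(-8))*(19/7))*r(2, 0) = (((1 - 3)*(5 - 5) - 1*(-8))*(19/7))*2**2 = ((-2*0 + 8)*(19*(1/7)))*4 = ((0 + 8)*(19/7))*4 = (8*(19/7))*4 = (152/7)*4 = 608/7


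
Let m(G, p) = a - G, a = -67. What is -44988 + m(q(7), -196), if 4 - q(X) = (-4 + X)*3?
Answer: -45050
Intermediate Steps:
q(X) = 16 - 3*X (q(X) = 4 - (-4 + X)*3 = 4 - (-12 + 3*X) = 4 + (12 - 3*X) = 16 - 3*X)
m(G, p) = -67 - G
-44988 + m(q(7), -196) = -44988 + (-67 - (16 - 3*7)) = -44988 + (-67 - (16 - 21)) = -44988 + (-67 - 1*(-5)) = -44988 + (-67 + 5) = -44988 - 62 = -45050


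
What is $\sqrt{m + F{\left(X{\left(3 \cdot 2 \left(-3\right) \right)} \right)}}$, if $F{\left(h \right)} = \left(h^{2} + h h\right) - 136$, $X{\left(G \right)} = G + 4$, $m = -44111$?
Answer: $7 i \sqrt{895} \approx 209.42 i$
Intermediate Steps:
$X{\left(G \right)} = 4 + G$
$F{\left(h \right)} = -136 + 2 h^{2}$ ($F{\left(h \right)} = \left(h^{2} + h^{2}\right) - 136 = 2 h^{2} - 136 = -136 + 2 h^{2}$)
$\sqrt{m + F{\left(X{\left(3 \cdot 2 \left(-3\right) \right)} \right)}} = \sqrt{-44111 - \left(136 - 2 \left(4 + 3 \cdot 2 \left(-3\right)\right)^{2}\right)} = \sqrt{-44111 - \left(136 - 2 \left(4 + 6 \left(-3\right)\right)^{2}\right)} = \sqrt{-44111 - \left(136 - 2 \left(4 - 18\right)^{2}\right)} = \sqrt{-44111 - \left(136 - 2 \left(-14\right)^{2}\right)} = \sqrt{-44111 + \left(-136 + 2 \cdot 196\right)} = \sqrt{-44111 + \left(-136 + 392\right)} = \sqrt{-44111 + 256} = \sqrt{-43855} = 7 i \sqrt{895}$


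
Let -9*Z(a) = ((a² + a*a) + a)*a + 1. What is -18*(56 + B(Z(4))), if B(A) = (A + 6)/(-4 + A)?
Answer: -184086/181 ≈ -1017.0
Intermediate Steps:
Z(a) = -⅑ - a*(a + 2*a²)/9 (Z(a) = -(((a² + a*a) + a)*a + 1)/9 = -(((a² + a²) + a)*a + 1)/9 = -((2*a² + a)*a + 1)/9 = -((a + 2*a²)*a + 1)/9 = -(a*(a + 2*a²) + 1)/9 = -(1 + a*(a + 2*a²))/9 = -⅑ - a*(a + 2*a²)/9)
B(A) = (6 + A)/(-4 + A)
-18*(56 + B(Z(4))) = -18*(56 + (6 + (-⅑ - 2/9*4³ - ⅑*4²))/(-4 + (-⅑ - 2/9*4³ - ⅑*4²))) = -18*(56 + (6 + (-⅑ - 2/9*64 - ⅑*16))/(-4 + (-⅑ - 2/9*64 - ⅑*16))) = -18*(56 + (6 + (-⅑ - 128/9 - 16/9))/(-4 + (-⅑ - 128/9 - 16/9))) = -18*(56 + (6 - 145/9)/(-4 - 145/9)) = -18*(56 - 91/9/(-181/9)) = -18*(56 - 9/181*(-91/9)) = -18*(56 + 91/181) = -18*10227/181 = -184086/181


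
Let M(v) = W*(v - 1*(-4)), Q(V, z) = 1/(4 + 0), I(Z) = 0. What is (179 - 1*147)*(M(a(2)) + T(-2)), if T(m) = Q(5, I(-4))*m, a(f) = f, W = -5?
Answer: -976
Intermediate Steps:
Q(V, z) = ¼ (Q(V, z) = 1/4 = ¼)
M(v) = -20 - 5*v (M(v) = -5*(v - 1*(-4)) = -5*(v + 4) = -5*(4 + v) = -20 - 5*v)
T(m) = m/4
(179 - 1*147)*(M(a(2)) + T(-2)) = (179 - 1*147)*((-20 - 5*2) + (¼)*(-2)) = (179 - 147)*((-20 - 10) - ½) = 32*(-30 - ½) = 32*(-61/2) = -976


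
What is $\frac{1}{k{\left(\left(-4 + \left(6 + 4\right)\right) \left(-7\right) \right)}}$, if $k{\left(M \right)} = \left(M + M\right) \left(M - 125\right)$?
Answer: $\frac{1}{14028} \approx 7.1286 \cdot 10^{-5}$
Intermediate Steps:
$k{\left(M \right)} = 2 M \left(-125 + M\right)$
$\frac{1}{k{\left(\left(-4 + \left(6 + 4\right)\right) \left(-7\right) \right)}} = \frac{1}{2 \left(-4 + \left(6 + 4\right)\right) \left(-7\right) \left(-125 + \left(-4 + \left(6 + 4\right)\right) \left(-7\right)\right)} = \frac{1}{2 \left(-4 + 10\right) \left(-7\right) \left(-125 + \left(-4 + 10\right) \left(-7\right)\right)} = \frac{1}{2 \cdot 6 \left(-7\right) \left(-125 + 6 \left(-7\right)\right)} = \frac{1}{2 \left(-42\right) \left(-125 - 42\right)} = \frac{1}{2 \left(-42\right) \left(-167\right)} = \frac{1}{14028}$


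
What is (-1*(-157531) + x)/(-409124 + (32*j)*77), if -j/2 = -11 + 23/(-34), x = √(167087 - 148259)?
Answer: -2678027/5976900 - 17*√523/996150 ≈ -0.44845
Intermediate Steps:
x = 6*√523 (x = √18828 = 6*√523 ≈ 137.22)
j = 397/17 (j = -2*(-11 + 23/(-34)) = -2*(-11 + 23*(-1/34)) = -2*(-11 - 23/34) = -2*(-397/34) = 397/17 ≈ 23.353)
(-1*(-157531) + x)/(-409124 + (32*j)*77) = (-1*(-157531) + 6*√523)/(-409124 + (32*(397/17))*77) = (157531 + 6*√523)/(-409124 + (12704/17)*77) = (157531 + 6*√523)/(-409124 + 978208/17) = (157531 + 6*√523)/(-5976900/17) = (157531 + 6*√523)*(-17/5976900) = -2678027/5976900 - 17*√523/996150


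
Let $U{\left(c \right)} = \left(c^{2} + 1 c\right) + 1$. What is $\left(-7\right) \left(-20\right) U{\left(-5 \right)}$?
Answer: $2940$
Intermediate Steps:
$U{\left(c \right)} = 1 + c + c^{2}$ ($U{\left(c \right)} = \left(c^{2} + c\right) + 1 = \left(c + c^{2}\right) + 1 = 1 + c + c^{2}$)
$\left(-7\right) \left(-20\right) U{\left(-5 \right)} = \left(-7\right) \left(-20\right) \left(1 - 5 + \left(-5\right)^{2}\right) = 140 \left(1 - 5 + 25\right) = 140 \cdot 21 = 2940$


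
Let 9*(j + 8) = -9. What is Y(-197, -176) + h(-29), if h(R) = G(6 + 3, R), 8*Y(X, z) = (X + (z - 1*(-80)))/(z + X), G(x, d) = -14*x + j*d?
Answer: 403133/2984 ≈ 135.10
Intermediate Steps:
j = -9 (j = -8 + (⅑)*(-9) = -8 - 1 = -9)
G(x, d) = -14*x - 9*d
Y(X, z) = (80 + X + z)/(8*(X + z)) (Y(X, z) = ((X + (z - 1*(-80)))/(z + X))/8 = ((X + (z + 80))/(X + z))/8 = ((X + (80 + z))/(X + z))/8 = ((80 + X + z)/(X + z))/8 = (80 + X + z)/(8*(X + z)))
h(R) = -126 - 9*R (h(R) = -14*(6 + 3) - 9*R = -14*9 - 9*R = -126 - 9*R)
Y(-197, -176) + h(-29) = (80 - 197 - 176)/(8*(-197 - 176)) + (-126 - 9*(-29)) = (⅛)*(-293)/(-373) + (-126 + 261) = (⅛)*(-1/373)*(-293) + 135 = 293/2984 + 135 = 403133/2984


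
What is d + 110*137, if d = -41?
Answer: 15029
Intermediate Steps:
d + 110*137 = -41 + 110*137 = -41 + 15070 = 15029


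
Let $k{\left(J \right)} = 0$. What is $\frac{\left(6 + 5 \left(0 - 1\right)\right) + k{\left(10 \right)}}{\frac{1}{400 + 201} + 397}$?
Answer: $\frac{601}{238598} \approx 0.0025189$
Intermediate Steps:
$\frac{\left(6 + 5 \left(0 - 1\right)\right) + k{\left(10 \right)}}{\frac{1}{400 + 201} + 397} = \frac{\left(6 + 5 \left(0 - 1\right)\right) + 0}{\frac{1}{400 + 201} + 397} = \frac{\left(6 + 5 \left(0 - 1\right)\right) + 0}{\frac{1}{601} + 397} = \frac{\left(6 + 5 \left(-1\right)\right) + 0}{\frac{1}{601} + 397} = \frac{\left(6 - 5\right) + 0}{\frac{238598}{601}} = \left(1 + 0\right) \frac{601}{238598} = 1 \cdot \frac{601}{238598} = \frac{601}{238598}$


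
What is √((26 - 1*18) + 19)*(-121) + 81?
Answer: 81 - 363*√3 ≈ -547.73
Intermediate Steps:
√((26 - 1*18) + 19)*(-121) + 81 = √((26 - 18) + 19)*(-121) + 81 = √(8 + 19)*(-121) + 81 = √27*(-121) + 81 = (3*√3)*(-121) + 81 = -363*√3 + 81 = 81 - 363*√3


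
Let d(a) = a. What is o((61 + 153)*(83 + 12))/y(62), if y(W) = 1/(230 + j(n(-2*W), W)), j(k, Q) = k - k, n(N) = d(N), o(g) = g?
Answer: 4675900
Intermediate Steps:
n(N) = N
j(k, Q) = 0
y(W) = 1/230 (y(W) = 1/(230 + 0) = 1/230)
o((61 + 153)*(83 + 12))/y(62) = ((61 + 153)*(83 + 12))/(1/230) = (214*95)*230 = 20330*230 = 4675900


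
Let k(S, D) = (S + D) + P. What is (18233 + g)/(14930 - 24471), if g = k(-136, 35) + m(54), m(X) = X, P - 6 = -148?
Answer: -18044/9541 ≈ -1.8912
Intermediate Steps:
P = -142 (P = 6 - 148 = -142)
k(S, D) = -142 + D + S (k(S, D) = (S + D) - 142 = (D + S) - 142 = -142 + D + S)
g = -189 (g = (-142 + 35 - 136) + 54 = -243 + 54 = -189)
(18233 + g)/(14930 - 24471) = (18233 - 189)/(14930 - 24471) = 18044/(-9541) = 18044*(-1/9541) = -18044/9541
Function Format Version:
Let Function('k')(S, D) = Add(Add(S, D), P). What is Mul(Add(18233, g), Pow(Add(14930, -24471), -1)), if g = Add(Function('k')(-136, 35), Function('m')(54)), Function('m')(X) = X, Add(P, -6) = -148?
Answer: Rational(-18044, 9541) ≈ -1.8912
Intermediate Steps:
P = -142 (P = Add(6, -148) = -142)
Function('k')(S, D) = Add(-142, D, S) (Function('k')(S, D) = Add(Add(S, D), -142) = Add(Add(D, S), -142) = Add(-142, D, S))
g = -189 (g = Add(Add(-142, 35, -136), 54) = Add(-243, 54) = -189)
Mul(Add(18233, g), Pow(Add(14930, -24471), -1)) = Mul(Add(18233, -189), Pow(Add(14930, -24471), -1)) = Mul(18044, Pow(-9541, -1)) = Mul(18044, Rational(-1, 9541)) = Rational(-18044, 9541)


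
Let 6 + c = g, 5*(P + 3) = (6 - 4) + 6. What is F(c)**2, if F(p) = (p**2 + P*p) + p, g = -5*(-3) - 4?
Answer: 529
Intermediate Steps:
P = -7/5 (P = -3 + ((6 - 4) + 6)/5 = -3 + (2 + 6)/5 = -3 + (1/5)*8 = -3 + 8/5 = -7/5 ≈ -1.4000)
g = 11 (g = 15 - 4 = 11)
c = 5 (c = -6 + 11 = 5)
F(p) = p**2 - 2*p/5 (F(p) = (p**2 - 7*p/5) + p = p**2 - 2*p/5)
F(c)**2 = ((1/5)*5*(-2 + 5*5))**2 = ((1/5)*5*(-2 + 25))**2 = ((1/5)*5*23)**2 = 23**2 = 529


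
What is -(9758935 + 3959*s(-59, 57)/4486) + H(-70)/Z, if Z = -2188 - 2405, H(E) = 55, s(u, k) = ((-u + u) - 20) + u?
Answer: -201073592744587/20604198 ≈ -9.7589e+6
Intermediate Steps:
s(u, k) = -20 + u (s(u, k) = (0 - 20) + u = -20 + u)
Z = -4593
-(9758935 + 3959*s(-59, 57)/4486) + H(-70)/Z = -3959/(1/(2465 + (-20 - 59)/4486)) + 55/(-4593) = -3959/(1/(2465 - 79*1/4486)) + 55*(-1/4593) = -3959/(1/(2465 - 79/4486)) - 55/4593 = -3959/(1/(11057911/4486)) - 55/4593 = -3959/4486/11057911 - 55/4593 = -3959*11057911/4486 - 55/4593 = -43778269649/4486 - 55/4593 = -201073592744587/20604198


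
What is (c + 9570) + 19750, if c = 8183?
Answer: 37503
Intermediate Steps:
(c + 9570) + 19750 = (8183 + 9570) + 19750 = 17753 + 19750 = 37503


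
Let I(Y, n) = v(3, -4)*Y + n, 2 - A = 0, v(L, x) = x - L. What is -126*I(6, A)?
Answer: 5040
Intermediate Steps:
A = 2 (A = 2 - 1*0 = 2 + 0 = 2)
I(Y, n) = n - 7*Y (I(Y, n) = (-4 - 1*3)*Y + n = (-4 - 3)*Y + n = -7*Y + n = n - 7*Y)
-126*I(6, A) = -126*(2 - 7*6) = -126*(2 - 42) = -126*(-40) = 5040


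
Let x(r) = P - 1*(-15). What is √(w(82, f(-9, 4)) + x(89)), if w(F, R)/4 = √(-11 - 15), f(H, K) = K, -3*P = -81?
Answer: √(42 + 4*I*√26) ≈ 6.6592 + 1.5314*I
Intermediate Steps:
P = 27 (P = -⅓*(-81) = 27)
w(F, R) = 4*I*√26 (w(F, R) = 4*√(-11 - 15) = 4*√(-26) = 4*(I*√26) = 4*I*√26)
x(r) = 42 (x(r) = 27 - 1*(-15) = 27 + 15 = 42)
√(w(82, f(-9, 4)) + x(89)) = √(4*I*√26 + 42) = √(42 + 4*I*√26)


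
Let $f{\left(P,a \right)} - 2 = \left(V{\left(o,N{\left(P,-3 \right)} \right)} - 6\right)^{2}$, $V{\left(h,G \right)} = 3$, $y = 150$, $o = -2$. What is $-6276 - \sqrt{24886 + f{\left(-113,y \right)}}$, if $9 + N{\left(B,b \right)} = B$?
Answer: $-6276 - \sqrt{24897} \approx -6433.8$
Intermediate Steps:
$N{\left(B,b \right)} = -9 + B$
$f{\left(P,a \right)} = 11$ ($f{\left(P,a \right)} = 2 + \left(3 - 6\right)^{2} = 2 + \left(-3\right)^{2} = 2 + 9 = 11$)
$-6276 - \sqrt{24886 + f{\left(-113,y \right)}} = -6276 - \sqrt{24886 + 11} = -6276 - \sqrt{24897}$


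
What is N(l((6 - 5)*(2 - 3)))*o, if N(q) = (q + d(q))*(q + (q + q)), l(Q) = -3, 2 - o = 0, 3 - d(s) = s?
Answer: -54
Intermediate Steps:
d(s) = 3 - s
o = 2 (o = 2 - 1*0 = 2 + 0 = 2)
N(q) = 9*q (N(q) = (q + (3 - q))*(q + (q + q)) = 3*(q + 2*q) = 3*(3*q) = 9*q)
N(l((6 - 5)*(2 - 3)))*o = (9*(-3))*2 = -27*2 = -54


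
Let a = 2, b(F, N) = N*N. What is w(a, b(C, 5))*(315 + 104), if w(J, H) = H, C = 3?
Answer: 10475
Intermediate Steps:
b(F, N) = N**2
w(a, b(C, 5))*(315 + 104) = 5**2*(315 + 104) = 25*419 = 10475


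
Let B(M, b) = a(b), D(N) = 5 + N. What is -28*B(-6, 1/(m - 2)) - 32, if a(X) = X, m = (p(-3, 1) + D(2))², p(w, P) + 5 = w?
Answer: -4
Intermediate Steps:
p(w, P) = -5 + w
m = 1 (m = ((-5 - 3) + (5 + 2))² = (-8 + 7)² = (-1)² = 1)
B(M, b) = b
-28*B(-6, 1/(m - 2)) - 32 = -28/(1 - 2) - 32 = -28/(-1) - 32 = -28*(-1) - 32 = 28 - 32 = -4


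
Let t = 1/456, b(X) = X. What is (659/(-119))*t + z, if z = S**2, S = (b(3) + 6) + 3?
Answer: 7813357/54264 ≈ 143.99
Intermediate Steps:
t = 1/456 ≈ 0.0021930
S = 12 (S = (3 + 6) + 3 = 9 + 3 = 12)
z = 144 (z = 12**2 = 144)
(659/(-119))*t + z = (659/(-119))*(1/456) + 144 = (659*(-1/119))*(1/456) + 144 = -659/119*1/456 + 144 = -659/54264 + 144 = 7813357/54264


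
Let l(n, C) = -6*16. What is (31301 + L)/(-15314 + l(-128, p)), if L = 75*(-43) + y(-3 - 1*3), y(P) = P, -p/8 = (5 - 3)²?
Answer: -2807/1541 ≈ -1.8215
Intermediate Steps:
p = -32 (p = -8*(5 - 3)² = -8*2² = -8*4 = -32)
l(n, C) = -96
L = -3231 (L = 75*(-43) + (-3 - 1*3) = -3225 + (-3 - 3) = -3225 - 6 = -3231)
(31301 + L)/(-15314 + l(-128, p)) = (31301 - 3231)/(-15314 - 96) = 28070/(-15410) = 28070*(-1/15410) = -2807/1541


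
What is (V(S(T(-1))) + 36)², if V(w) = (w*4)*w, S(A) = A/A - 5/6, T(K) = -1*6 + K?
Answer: 105625/81 ≈ 1304.0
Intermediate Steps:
T(K) = -6 + K
S(A) = ⅙ (S(A) = 1 - 5*⅙ = 1 - ⅚ = ⅙)
V(w) = 4*w² (V(w) = (4*w)*w = 4*w²)
(V(S(T(-1))) + 36)² = (4*(⅙)² + 36)² = (4*(1/36) + 36)² = (⅑ + 36)² = (325/9)² = 105625/81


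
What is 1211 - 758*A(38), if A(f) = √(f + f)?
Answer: 1211 - 1516*√19 ≈ -5397.1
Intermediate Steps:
A(f) = √2*√f (A(f) = √(2*f) = √2*√f)
1211 - 758*A(38) = 1211 - 758*√2*√38 = 1211 - 1516*√19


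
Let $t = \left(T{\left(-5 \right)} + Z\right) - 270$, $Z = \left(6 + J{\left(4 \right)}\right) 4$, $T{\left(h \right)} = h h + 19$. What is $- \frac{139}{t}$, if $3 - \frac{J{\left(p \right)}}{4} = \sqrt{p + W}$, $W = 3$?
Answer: $\frac{1529}{1566} - \frac{556 \sqrt{7}}{5481} \approx 0.70798$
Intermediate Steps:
$J{\left(p \right)} = 12 - 4 \sqrt{3 + p}$ ($J{\left(p \right)} = 12 - 4 \sqrt{p + 3} = 12 - 4 \sqrt{3 + p}$)
$T{\left(h \right)} = 19 + h^{2}$ ($T{\left(h \right)} = h^{2} + 19 = 19 + h^{2}$)
$Z = 72 - 16 \sqrt{7}$ ($Z = \left(6 + \left(12 - 4 \sqrt{3 + 4}\right)\right) 4 = \left(6 + \left(12 - 4 \sqrt{7}\right)\right) 4 = \left(18 - 4 \sqrt{7}\right) 4 = 72 - 16 \sqrt{7} \approx 29.668$)
$t = -154 - 16 \sqrt{7}$ ($t = \left(\left(19 + \left(-5\right)^{2}\right) + \left(72 - 16 \sqrt{7}\right)\right) - 270 = \left(\left(19 + 25\right) + \left(72 - 16 \sqrt{7}\right)\right) - 270 = \left(44 + \left(72 - 16 \sqrt{7}\right)\right) - 270 = \left(116 - 16 \sqrt{7}\right) - 270 = -154 - 16 \sqrt{7} \approx -196.33$)
$- \frac{139}{t} = - \frac{139}{-154 - 16 \sqrt{7}}$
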